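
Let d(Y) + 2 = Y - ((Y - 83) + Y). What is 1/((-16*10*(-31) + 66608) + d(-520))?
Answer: 1/72169 ≈ 1.3856e-5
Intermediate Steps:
d(Y) = 81 - Y (d(Y) = -2 + (Y - ((Y - 83) + Y)) = -2 + (Y - ((-83 + Y) + Y)) = -2 + (Y - (-83 + 2*Y)) = -2 + (Y + (83 - 2*Y)) = -2 + (83 - Y) = 81 - Y)
1/((-16*10*(-31) + 66608) + d(-520)) = 1/((-16*10*(-31) + 66608) + (81 - 1*(-520))) = 1/((-160*(-31) + 66608) + (81 + 520)) = 1/((4960 + 66608) + 601) = 1/(71568 + 601) = 1/72169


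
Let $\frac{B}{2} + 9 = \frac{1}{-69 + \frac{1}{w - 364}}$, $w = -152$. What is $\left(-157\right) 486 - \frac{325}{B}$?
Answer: $- \frac{48968360819}{641922} \approx -76284.0$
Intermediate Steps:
$B = - \frac{641922}{35605}$ ($B = -18 + \frac{2}{-69 + \frac{1}{-152 - 364}} = -18 + \frac{2}{-69 + \frac{1}{-516}} = -18 + \frac{2}{-69 - \frac{1}{516}} = -18 + \frac{2}{- \frac{35605}{516}} = -18 + 2 \left(- \frac{516}{35605}\right) = -18 - \frac{1032}{35605} = - \frac{641922}{35605} \approx -18.029$)
$\left(-157\right) 486 - \frac{325}{B} = \left(-157\right) 486 - \frac{325}{- \frac{641922}{35605}} = -76302 - - \frac{11571625}{641922} = -76302 + \frac{11571625}{641922} = - \frac{48968360819}{641922}$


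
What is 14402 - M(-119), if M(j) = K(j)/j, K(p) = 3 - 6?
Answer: 1713835/119 ≈ 14402.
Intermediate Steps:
K(p) = -3
M(j) = -3/j
14402 - M(-119) = 14402 - (-3)/(-119) = 14402 - (-3)*(-1)/119 = 14402 - 1*3/119 = 14402 - 3/119 = 1713835/119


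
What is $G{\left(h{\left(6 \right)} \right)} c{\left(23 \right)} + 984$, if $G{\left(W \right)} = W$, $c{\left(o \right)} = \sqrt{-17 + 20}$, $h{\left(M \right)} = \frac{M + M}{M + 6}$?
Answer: $984 + \sqrt{3} \approx 985.73$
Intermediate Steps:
$h{\left(M \right)} = \frac{2 M}{6 + M}$
$c{\left(o \right)} = \sqrt{3}$
$G{\left(h{\left(6 \right)} \right)} c{\left(23 \right)} + 984 = 2 \cdot 6 \frac{1}{6 + 6} \sqrt{3} + 984 = 2 \cdot 6 \cdot \frac{1}{12} \sqrt{3} + 984 = 1 \sqrt{3} + 984 = \sqrt{3} + 984 = 984 + \sqrt{3}$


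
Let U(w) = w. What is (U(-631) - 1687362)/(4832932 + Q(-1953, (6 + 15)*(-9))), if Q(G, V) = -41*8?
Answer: -1687993/4832604 ≈ -0.34929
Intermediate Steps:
Q(G, V) = -328
(U(-631) - 1687362)/(4832932 + Q(-1953, (6 + 15)*(-9))) = (-631 - 1687362)/(4832932 - 328) = -1687993/4832604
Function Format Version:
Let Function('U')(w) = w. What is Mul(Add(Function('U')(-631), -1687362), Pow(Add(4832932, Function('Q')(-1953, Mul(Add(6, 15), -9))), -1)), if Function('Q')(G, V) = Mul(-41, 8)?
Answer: Rational(-1687993, 4832604) ≈ -0.34929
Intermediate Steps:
Function('Q')(G, V) = -328
Mul(Add(Function('U')(-631), -1687362), Pow(Add(4832932, Function('Q')(-1953, Mul(Add(6, 15), -9))), -1)) = Mul(Add(-631, -1687362), Pow(Add(4832932, -328), -1)) = Mul(-1687993, Pow(4832604, -1)) = Mul(-1687993, Rational(1, 4832604)) = Rational(-1687993, 4832604)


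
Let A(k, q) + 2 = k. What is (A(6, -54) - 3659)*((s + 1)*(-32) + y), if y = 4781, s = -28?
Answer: -20632475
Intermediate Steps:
A(k, q) = -2 + k
(A(6, -54) - 3659)*((s + 1)*(-32) + y) = ((-2 + 6) - 3659)*((-28 + 1)*(-32) + 4781) = (4 - 3659)*(-27*(-32) + 4781) = -3655*(864 + 4781) = -3655*5645 = -20632475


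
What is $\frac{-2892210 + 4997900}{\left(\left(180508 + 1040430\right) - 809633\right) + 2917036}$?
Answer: $\frac{2105690}{3328341} \approx 0.63265$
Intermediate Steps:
$\frac{-2892210 + 4997900}{\left(\left(180508 + 1040430\right) - 809633\right) + 2917036} = \frac{2105690}{\left(1220938 - 809633\right) + 2917036} = \frac{2105690}{411305 + 2917036} = \frac{2105690}{3328341}$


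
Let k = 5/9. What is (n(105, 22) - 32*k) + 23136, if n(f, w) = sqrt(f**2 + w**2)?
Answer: 208064/9 + sqrt(11509) ≈ 23226.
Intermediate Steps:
k = 5/9 (k = 5*(1/9) = 5/9 ≈ 0.55556)
(n(105, 22) - 32*k) + 23136 = (sqrt(105**2 + 22**2) - 32*5/9) + 23136 = (sqrt(11025 + 484) - 160/9) + 23136 = (sqrt(11509) - 160/9) + 23136 = (-160/9 + sqrt(11509)) + 23136 = 208064/9 + sqrt(11509)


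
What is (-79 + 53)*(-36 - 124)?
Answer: 4160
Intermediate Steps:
(-79 + 53)*(-36 - 124) = -26*(-160) = 4160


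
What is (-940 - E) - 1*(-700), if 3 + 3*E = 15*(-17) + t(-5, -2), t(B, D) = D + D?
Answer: -458/3 ≈ -152.67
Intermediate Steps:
t(B, D) = 2*D
E = -262/3 (E = -1 + (15*(-17) + 2*(-2))/3 = -1 + (-255 - 4)/3 = -1 + (⅓)*(-259) = -1 - 259/3 = -262/3 ≈ -87.333)
(-940 - E) - 1*(-700) = (-940 - 1*(-262/3)) - 1*(-700) = (-940 + 262/3) + 700 = -2558/3 + 700 = -458/3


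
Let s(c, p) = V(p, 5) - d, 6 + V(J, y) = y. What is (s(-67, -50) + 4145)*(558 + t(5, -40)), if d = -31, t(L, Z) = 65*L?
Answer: 3686525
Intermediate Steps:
V(J, y) = -6 + y
s(c, p) = 30 (s(c, p) = (-6 + 5) - 1*(-31) = -1 + 31 = 30)
(s(-67, -50) + 4145)*(558 + t(5, -40)) = (30 + 4145)*(558 + 65*5) = 4175*(558 + 325) = 4175*883 = 3686525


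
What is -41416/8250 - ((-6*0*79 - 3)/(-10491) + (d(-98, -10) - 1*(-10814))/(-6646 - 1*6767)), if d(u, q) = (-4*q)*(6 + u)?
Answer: -289486877221/64494733875 ≈ -4.4885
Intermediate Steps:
d(u, q) = -4*q*(6 + u)
-41416/8250 - ((-6*0*79 - 3)/(-10491) + (d(-98, -10) - 1*(-10814))/(-6646 - 1*6767)) = -41416/8250 - ((-6*0*79 - 3)/(-10491) + (-4*(-10)*(6 - 98) - 1*(-10814))/(-6646 - 1*6767)) = -41416*1/8250 - ((0*79 - 3)*(-1/10491) + (-4*(-10)*(-92) + 10814)/(-6646 - 6767)) = -20708/4125 - ((0 - 3)*(-1/10491) + (-3680 + 10814)/(-13413)) = -20708/4125 - (-3*(-1/10491) + 7134*(-1/13413)) = -20708/4125 - (1/3497 - 2378/4471) = -20708/4125 - 1*(-8311395/15635087) = -20708/4125 + 8311395/15635087 = -289486877221/64494733875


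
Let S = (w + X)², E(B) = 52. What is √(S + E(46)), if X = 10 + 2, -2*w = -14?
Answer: √413 ≈ 20.322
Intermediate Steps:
w = 7 (w = -½*(-14) = 7)
X = 12
S = 361 (S = (7 + 12)² = 19² = 361)
√(S + E(46)) = √(361 + 52) = √413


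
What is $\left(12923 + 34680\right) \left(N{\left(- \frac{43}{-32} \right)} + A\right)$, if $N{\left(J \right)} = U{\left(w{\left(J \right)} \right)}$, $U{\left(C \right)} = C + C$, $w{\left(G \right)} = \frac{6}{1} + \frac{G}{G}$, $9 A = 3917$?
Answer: $\frac{192458929}{9} \approx 2.1384 \cdot 10^{7}$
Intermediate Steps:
$A = \frac{3917}{9}$ ($A = \frac{1}{9} \cdot 3917 = \frac{3917}{9} \approx 435.22$)
$w{\left(G \right)} = 7$ ($w{\left(G \right)} = 6 \cdot 1 + 1 = 6 + 1 = 7$)
$U{\left(C \right)} = 2 C$
$N{\left(J \right)} = 14$ ($N{\left(J \right)} = 2 \cdot 7 = 14$)
$\left(12923 + 34680\right) \left(N{\left(- \frac{43}{-32} \right)} + A\right) = \left(12923 + 34680\right) \left(14 + \frac{3917}{9}\right) = 47603 \cdot \frac{4043}{9} = \frac{192458929}{9}$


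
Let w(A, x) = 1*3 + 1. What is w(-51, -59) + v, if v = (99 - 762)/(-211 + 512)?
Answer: 541/301 ≈ 1.7973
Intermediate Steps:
w(A, x) = 4 (w(A, x) = 3 + 1 = 4)
v = -663/301 ≈ -2.2027
w(-51, -59) + v = 4 - 663/301 = 541/301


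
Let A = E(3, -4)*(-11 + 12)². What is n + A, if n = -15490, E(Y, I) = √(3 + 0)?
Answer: -15490 + √3 ≈ -15488.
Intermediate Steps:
E(Y, I) = √3
A = √3 (A = √3*(-11 + 12)² = √3*1² = √3*1 = √3 ≈ 1.7320)
n + A = -15490 + √3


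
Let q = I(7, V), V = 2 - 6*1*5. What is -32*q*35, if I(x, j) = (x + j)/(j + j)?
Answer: -420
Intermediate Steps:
V = -28 (V = 2 - 6*5 = 2 - 1*30 = 2 - 30 = -28)
I(x, j) = (j + x)/(2*j) (I(x, j) = (j + x)/((2*j)) = (j + x)*(1/(2*j)) = (j + x)/(2*j))
q = 3/8 (q = (1/2)*(-28 + 7)/(-28) = (1/2)*(-1/28)*(-21) = 3/8 ≈ 0.37500)
-32*q*35 = -32*3/8*35 = -12*35 = -420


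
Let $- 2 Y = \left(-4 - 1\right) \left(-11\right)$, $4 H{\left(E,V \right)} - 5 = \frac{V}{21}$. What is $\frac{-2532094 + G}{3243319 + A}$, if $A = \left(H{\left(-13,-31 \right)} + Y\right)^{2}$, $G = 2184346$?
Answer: $- \frac{38339217}{357654040} \approx -0.1072$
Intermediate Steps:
$H{\left(E,V \right)} = \frac{5}{4} + \frac{V}{84}$ ($H{\left(E,V \right)} = \frac{5}{4} + \frac{V \frac{1}{21}}{4} = \frac{5}{4} + \frac{\frac{1}{21} V}{4} = \frac{5}{4} + \frac{V}{84}$)
$Y = - \frac{55}{2}$ ($Y = - \frac{\left(-4 - 1\right) \left(-11\right)}{2} = - \frac{\left(-5\right) \left(-11\right)}{2} = \left(- \frac{1}{2}\right) 55 = - \frac{55}{2} \approx -27.5$)
$A = \frac{312481}{441}$ ($A = \left(\left(\frac{5}{4} + \frac{1}{84} \left(-31\right)\right) - \frac{55}{2}\right)^{2} = \left(\left(\frac{5}{4} - \frac{31}{84}\right) - \frac{55}{2}\right)^{2} = \left(\frac{37}{42} - \frac{55}{2}\right)^{2} = \left(- \frac{559}{21}\right)^{2} = \frac{312481}{441} \approx 708.57$)
$\frac{-2532094 + G}{3243319 + A} = \frac{-2532094 + 2184346}{3243319 + \frac{312481}{441}} = - \frac{347748}{\frac{1430616160}{441}} = \left(-347748\right) \frac{441}{1430616160} = - \frac{38339217}{357654040}$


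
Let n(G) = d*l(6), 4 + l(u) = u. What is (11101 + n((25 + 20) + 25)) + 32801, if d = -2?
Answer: 43898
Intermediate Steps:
l(u) = -4 + u
n(G) = -4 (n(G) = -2*(-4 + 6) = -2*2 = -4)
(11101 + n((25 + 20) + 25)) + 32801 = (11101 - 4) + 32801 = 11097 + 32801 = 43898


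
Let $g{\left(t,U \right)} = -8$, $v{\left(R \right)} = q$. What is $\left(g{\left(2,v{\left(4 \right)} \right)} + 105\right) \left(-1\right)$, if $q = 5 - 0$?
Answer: $-97$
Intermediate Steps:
$q = 5$ ($q = 5 + 0 = 5$)
$v{\left(R \right)} = 5$
$\left(g{\left(2,v{\left(4 \right)} \right)} + 105\right) \left(-1\right) = \left(-8 + 105\right) \left(-1\right) = 97 \left(-1\right) = -97$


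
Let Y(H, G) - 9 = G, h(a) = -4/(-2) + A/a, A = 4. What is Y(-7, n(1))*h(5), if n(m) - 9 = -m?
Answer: 238/5 ≈ 47.600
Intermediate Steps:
n(m) = 9 - m
h(a) = 2 + 4/a (h(a) = -4/(-2) + 4/a = -4*(-1/2) + 4/a = 2 + 4/a)
Y(H, G) = 9 + G
Y(-7, n(1))*h(5) = (9 + (9 - 1*1))*(2 + 4/5) = (9 + (9 - 1))*(2 + 4*(1/5)) = (9 + 8)*(2 + 4/5) = 17*(14/5) = 238/5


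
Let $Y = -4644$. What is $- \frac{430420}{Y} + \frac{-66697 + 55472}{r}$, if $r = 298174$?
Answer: $\frac{32071981045}{346180014} \approx 92.645$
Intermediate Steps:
$- \frac{430420}{Y} + \frac{-66697 + 55472}{r} = - \frac{430420}{-4644} + \frac{-66697 + 55472}{298174} = \left(-430420\right) \left(- \frac{1}{4644}\right) - \frac{11225}{298174} = \frac{107605}{1161} - \frac{11225}{298174} = \frac{32071981045}{346180014}$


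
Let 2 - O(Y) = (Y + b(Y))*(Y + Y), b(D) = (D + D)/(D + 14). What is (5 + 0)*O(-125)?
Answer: -17030140/111 ≈ -1.5342e+5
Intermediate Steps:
b(D) = 2*D/(14 + D) (b(D) = (2*D)/(14 + D) = 2*D/(14 + D))
O(Y) = 2 - 2*Y*(Y + 2*Y/(14 + Y)) (O(Y) = 2 - (Y + 2*Y/(14 + Y))*(Y + Y) = 2 - (Y + 2*Y/(14 + Y))*2*Y = 2 - 2*Y*(Y + 2*Y/(14 + Y)))
(5 + 0)*O(-125) = (5 + 0)*(2*(-2*(-125)² + (1 - 1*(-125)²)*(14 - 125))/(14 - 125)) = 5*(2*(-2*15625 + (1 - 1*15625)*(-111))/(-111)) = 5*(2*(-1/111)*(-31250 + (1 - 15625)*(-111))) = 5*(2*(-1/111)*(-31250 - 15624*(-111))) = 5*(2*(-1/111)*(-31250 + 1734264)) = 5*(2*(-1/111)*1703014) = 5*(-3406028/111) = -17030140/111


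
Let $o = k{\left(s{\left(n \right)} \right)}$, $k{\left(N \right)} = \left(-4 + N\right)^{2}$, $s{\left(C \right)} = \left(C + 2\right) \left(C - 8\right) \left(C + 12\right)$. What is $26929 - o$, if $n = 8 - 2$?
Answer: $-58335$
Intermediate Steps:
$n = 6$ ($n = 8 - 2 = 6$)
$s{\left(C \right)} = \left(-8 + C\right) \left(2 + C\right) \left(12 + C\right)$ ($s{\left(C \right)} = \left(2 + C\right) \left(-8 + C\right) \left(12 + C\right) = \left(-8 + C\right) \left(2 + C\right) \left(12 + C\right)$)
$o = 85264$ ($o = \left(-4 + \left(-192 + 6^{3} - 528 + 6 \cdot 6^{2}\right)\right)^{2} = \left(-4 + \left(-192 + 216 - 528 + 6 \cdot 36\right)\right)^{2} = \left(-4 + \left(-192 + 216 - 528 + 216\right)\right)^{2} = \left(-4 - 288\right)^{2} = \left(-292\right)^{2} = 85264$)
$26929 - o = 26929 - 85264 = -58335$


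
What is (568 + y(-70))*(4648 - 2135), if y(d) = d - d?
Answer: 1427384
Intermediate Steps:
y(d) = 0
(568 + y(-70))*(4648 - 2135) = (568 + 0)*(4648 - 2135) = 568*2513 = 1427384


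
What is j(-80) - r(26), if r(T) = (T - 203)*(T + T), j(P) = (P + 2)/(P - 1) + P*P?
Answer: 421334/27 ≈ 15605.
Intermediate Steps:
j(P) = P**2 + (2 + P)/(-1 + P) (j(P) = (2 + P)/(-1 + P) + P**2 = P**2 + (2 + P)/(-1 + P))
r(T) = 2*T*(-203 + T) (r(T) = (-203 + T)*(2*T) = 2*T*(-203 + T))
j(-80) - r(26) = (2 - 80 + (-80)**3 - 1*(-80)**2)/(-1 - 80) - 2*26*(-203 + 26) = (2 - 80 - 512000 - 1*6400)/(-81) - 2*26*(-177) = -(2 - 80 - 512000 - 6400)/81 - 1*(-9204) = -1/81*(-518478) + 9204 = 172826/27 + 9204 = 421334/27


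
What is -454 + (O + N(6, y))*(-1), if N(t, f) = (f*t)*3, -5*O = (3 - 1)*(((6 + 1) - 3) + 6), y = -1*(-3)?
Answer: -504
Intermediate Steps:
y = 3
O = -4 (O = -(3 - 1)*(((6 + 1) - 3) + 6)/5 = -2*((7 - 3) + 6)/5 = -2*(4 + 6)/5 = -2*10/5 = -⅕*20 = -4)
N(t, f) = 3*f*t
-454 + (O + N(6, y))*(-1) = -454 + (-4 + 3*3*6)*(-1) = -454 + (-4 + 54)*(-1) = -454 + 50*(-1) = -454 - 50 = -504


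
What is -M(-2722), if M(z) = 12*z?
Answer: 32664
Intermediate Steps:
-M(-2722) = -12*(-2722) = -1*(-32664) = 32664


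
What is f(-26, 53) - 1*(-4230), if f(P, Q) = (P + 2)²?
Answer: 4806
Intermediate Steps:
f(P, Q) = (2 + P)²
f(-26, 53) - 1*(-4230) = (2 - 26)² - 1*(-4230) = (-24)² + 4230 = 576 + 4230 = 4806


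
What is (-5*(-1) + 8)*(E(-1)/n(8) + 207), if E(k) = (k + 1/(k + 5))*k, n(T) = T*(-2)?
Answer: 172185/64 ≈ 2690.4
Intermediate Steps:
n(T) = -2*T
E(k) = k*(k + 1/(5 + k)) (E(k) = (k + 1/(5 + k))*k = k*(k + 1/(5 + k)))
(-5*(-1) + 8)*(E(-1)/n(8) + 207) = (-5*(-1) + 8)*((-(1 + (-1)**2 + 5*(-1))/(5 - 1))/((-2*8)) + 207) = (5 + 8)*(-1*(1 + 1 - 5)/4/(-16) + 207) = 13*(-1*1/4*(-3)*(-1/16) + 207) = 13*((3/4)*(-1/16) + 207) = 13*(-3/64 + 207) = 13*(13245/64) = 172185/64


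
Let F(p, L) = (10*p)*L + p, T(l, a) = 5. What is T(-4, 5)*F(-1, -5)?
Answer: 245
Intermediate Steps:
F(p, L) = p + 10*L*p (F(p, L) = 10*L*p + p = p + 10*L*p)
T(-4, 5)*F(-1, -5) = 5*(-(1 + 10*(-5))) = 5*(-(1 - 50)) = 5*(-1*(-49)) = 5*49 = 245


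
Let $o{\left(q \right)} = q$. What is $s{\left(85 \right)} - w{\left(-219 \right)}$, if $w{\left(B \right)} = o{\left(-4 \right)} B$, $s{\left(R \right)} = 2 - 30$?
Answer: $-904$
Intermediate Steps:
$s{\left(R \right)} = -28$
$w{\left(B \right)} = - 4 B$
$s{\left(85 \right)} - w{\left(-219 \right)} = -28 - \left(-4\right) \left(-219\right) = -28 - 876 = -904$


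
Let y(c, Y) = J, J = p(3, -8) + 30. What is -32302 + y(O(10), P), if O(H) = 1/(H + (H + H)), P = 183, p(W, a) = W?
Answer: -32269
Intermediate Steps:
J = 33 (J = 3 + 30 = 33)
O(H) = 1/(3*H) (O(H) = 1/(H + 2*H) = 1/(3*H))
y(c, Y) = 33
-32302 + y(O(10), P) = -32302 + 33 = -32269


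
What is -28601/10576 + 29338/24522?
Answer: -195537517/129672336 ≈ -1.5079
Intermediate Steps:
-28601/10576 + 29338/24522 = -28601*1/10576 + 29338*(1/24522) = -28601/10576 + 14669/12261 = -195537517/129672336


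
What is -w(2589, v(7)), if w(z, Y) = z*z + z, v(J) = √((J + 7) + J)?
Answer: -6705510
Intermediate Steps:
v(J) = √(7 + 2*J) (v(J) = √((7 + J) + J) = √(7 + 2*J))
w(z, Y) = z + z² (w(z, Y) = z² + z = z + z²)
-w(2589, v(7)) = -2589*(1 + 2589) = -2589*2590 = -1*6705510 = -6705510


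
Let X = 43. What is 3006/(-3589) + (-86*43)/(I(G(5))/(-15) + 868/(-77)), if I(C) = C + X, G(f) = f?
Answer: 363786967/1428422 ≈ 254.68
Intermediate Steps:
I(C) = 43 + C (I(C) = C + 43 = 43 + C)
3006/(-3589) + (-86*43)/(I(G(5))/(-15) + 868/(-77)) = 3006/(-3589) + (-86*43)/((43 + 5)/(-15) + 868/(-77)) = 3006*(-1/3589) - 3698/(48*(-1/15) + 868*(-1/77)) = -3006/3589 - 3698/(-16/5 - 124/11) = -3006/3589 - 3698/(-796/55) = -3006/3589 - 3698*(-55/796) = -3006/3589 + 101695/398 = 363786967/1428422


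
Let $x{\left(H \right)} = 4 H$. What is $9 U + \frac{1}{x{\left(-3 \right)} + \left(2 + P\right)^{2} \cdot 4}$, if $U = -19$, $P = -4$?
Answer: $- \frac{683}{4} \approx -170.75$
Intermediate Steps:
$9 U + \frac{1}{x{\left(-3 \right)} + \left(2 + P\right)^{2} \cdot 4} = 9 \left(-19\right) + \frac{1}{4 \left(-3\right) + \left(2 - 4\right)^{2} \cdot 4} = -171 + \frac{1}{-12 + \left(-2\right)^{2} \cdot 4} = -171 + \frac{1}{-12 + 4 \cdot 4} = -171 + \frac{1}{-12 + 16} = -171 + \frac{1}{4} = - \frac{683}{4}$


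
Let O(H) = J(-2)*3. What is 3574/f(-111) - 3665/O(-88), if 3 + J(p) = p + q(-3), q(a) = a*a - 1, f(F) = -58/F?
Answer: 1678928/261 ≈ 6432.7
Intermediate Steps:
q(a) = -1 + a**2 (q(a) = a**2 - 1 = -1 + a**2)
J(p) = 5 + p (J(p) = -3 + (p + (-1 + (-3)**2)) = -3 + (p + (-1 + 9)) = -3 + (p + 8) = -3 + (8 + p) = 5 + p)
O(H) = 9 (O(H) = (5 - 2)*3 = 3*3 = 9)
3574/f(-111) - 3665/O(-88) = 3574/((-58/(-111))) - 3665/9 = 3574/((-58*(-1/111))) - 3665*1/9 = 3574/(58/111) - 3665/9 = 3574*(111/58) - 3665/9 = 198357/29 - 3665/9 = 1678928/261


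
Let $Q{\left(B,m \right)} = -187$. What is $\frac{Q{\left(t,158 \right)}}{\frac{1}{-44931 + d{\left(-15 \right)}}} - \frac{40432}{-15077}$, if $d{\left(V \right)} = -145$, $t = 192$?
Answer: $\frac{127087269756}{15077} \approx 8.4292 \cdot 10^{6}$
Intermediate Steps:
$\frac{Q{\left(t,158 \right)}}{\frac{1}{-44931 + d{\left(-15 \right)}}} - \frac{40432}{-15077} = - \frac{187}{\frac{1}{-44931 - 145}} - \frac{40432}{-15077} = - \frac{187}{\frac{1}{-45076}} - - \frac{40432}{15077} = - \frac{187}{- \frac{1}{45076}} + \frac{40432}{15077} = \left(-187\right) \left(-45076\right) + \frac{40432}{15077} = 8429212 + \frac{40432}{15077} = \frac{127087269756}{15077}$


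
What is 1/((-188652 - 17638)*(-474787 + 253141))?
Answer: 1/45723353340 ≈ 2.1871e-11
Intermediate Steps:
1/((-188652 - 17638)*(-474787 + 253141)) = 1/(-206290*(-221646)) = 1/45723353340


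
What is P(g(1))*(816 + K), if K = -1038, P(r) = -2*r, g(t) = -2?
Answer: -888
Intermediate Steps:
P(g(1))*(816 + K) = (-2*(-2))*(816 - 1038) = 4*(-222) = -888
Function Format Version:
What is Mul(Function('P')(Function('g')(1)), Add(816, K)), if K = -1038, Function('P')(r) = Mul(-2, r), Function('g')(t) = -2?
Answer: -888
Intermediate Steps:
Mul(Function('P')(Function('g')(1)), Add(816, K)) = Mul(Mul(-2, -2), Add(816, -1038)) = Mul(4, -222) = -888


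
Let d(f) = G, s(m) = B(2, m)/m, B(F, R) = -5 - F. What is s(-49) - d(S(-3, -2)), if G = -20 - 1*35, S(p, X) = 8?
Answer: 386/7 ≈ 55.143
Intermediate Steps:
s(m) = -7/m (s(m) = (-5 - 1*2)/m = (-5 - 2)/m = -7/m)
G = -55 (G = -20 - 35 = -55)
d(f) = -55
s(-49) - d(S(-3, -2)) = -7/(-49) - 1*(-55) = -7*(-1/49) + 55 = ⅐ + 55 = 386/7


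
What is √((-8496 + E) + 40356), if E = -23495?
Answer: √8365 ≈ 91.460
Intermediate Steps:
√((-8496 + E) + 40356) = √((-8496 - 23495) + 40356) = √(-31991 + 40356) = √8365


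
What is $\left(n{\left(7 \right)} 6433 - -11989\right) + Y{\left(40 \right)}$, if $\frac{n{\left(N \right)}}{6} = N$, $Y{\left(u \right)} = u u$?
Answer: $283775$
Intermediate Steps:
$Y{\left(u \right)} = u^{2}$
$n{\left(N \right)} = 6 N$
$\left(n{\left(7 \right)} 6433 - -11989\right) + Y{\left(40 \right)} = \left(6 \cdot 7 \cdot 6433 - -11989\right) + 40^{2} = \left(42 \cdot 6433 + \left(12118 - 129\right)\right) + 1600 = \left(270186 + 11989\right) + 1600 = 282175 + 1600 = 283775$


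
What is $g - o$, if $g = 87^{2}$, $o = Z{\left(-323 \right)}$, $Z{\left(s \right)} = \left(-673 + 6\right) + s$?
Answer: $8559$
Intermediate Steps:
$Z{\left(s \right)} = -667 + s$
$o = -990$ ($o = -667 - 323 = -990$)
$g = 7569$
$g - o = 7569 - -990 = 7569 + 990 = 8559$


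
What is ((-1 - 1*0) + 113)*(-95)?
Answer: -10640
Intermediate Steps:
((-1 - 1*0) + 113)*(-95) = ((-1 + 0) + 113)*(-95) = (-1 + 113)*(-95) = 112*(-95) = -10640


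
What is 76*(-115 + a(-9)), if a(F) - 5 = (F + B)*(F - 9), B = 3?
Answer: -152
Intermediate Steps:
a(F) = 5 + (-9 + F)*(3 + F) (a(F) = 5 + (F + 3)*(F - 9) = 5 + (3 + F)*(-9 + F) = 5 + (-9 + F)*(3 + F))
76*(-115 + a(-9)) = 76*(-115 + (-22 + (-9)² - 6*(-9))) = 76*(-115 + (-22 + 81 + 54)) = 76*(-115 + 113) = 76*(-2) = -152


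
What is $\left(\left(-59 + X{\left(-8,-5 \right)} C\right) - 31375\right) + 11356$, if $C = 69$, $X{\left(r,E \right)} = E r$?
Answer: $-17318$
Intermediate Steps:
$\left(\left(-59 + X{\left(-8,-5 \right)} C\right) - 31375\right) + 11356 = \left(\left(-59 + \left(-5\right) \left(-8\right) 69\right) - 31375\right) + 11356 = \left(\left(-59 + 40 \cdot 69\right) - 31375\right) + 11356 = \left(\left(-59 + 2760\right) - 31375\right) + 11356 = \left(2701 - 31375\right) + 11356 = -28674 + 11356 = -17318$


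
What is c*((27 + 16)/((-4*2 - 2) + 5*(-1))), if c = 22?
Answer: -946/15 ≈ -63.067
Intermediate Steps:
c*((27 + 16)/((-4*2 - 2) + 5*(-1))) = 22*((27 + 16)/((-4*2 - 2) + 5*(-1))) = 22*(43/((-8 - 2) - 5)) = 22*(43/(-10 - 5)) = 22*(43/(-15)) = 22*(43*(-1/15)) = 22*(-43/15) = -946/15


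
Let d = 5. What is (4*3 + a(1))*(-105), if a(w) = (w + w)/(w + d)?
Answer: -1295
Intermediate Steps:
a(w) = 2*w/(5 + w) (a(w) = (w + w)/(w + 5) = (2*w)/(5 + w) = 2*w/(5 + w))
(4*3 + a(1))*(-105) = (4*3 + 2*1/(5 + 1))*(-105) = (12 + 2*1/6)*(-105) = (12 + 2*1*(1/6))*(-105) = (12 + 1/3)*(-105) = (37/3)*(-105) = -1295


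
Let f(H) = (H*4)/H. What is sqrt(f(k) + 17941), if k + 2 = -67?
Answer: sqrt(17945) ≈ 133.96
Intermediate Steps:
k = -69 (k = -2 - 67 = -69)
f(H) = 4 (f(H) = (4*H)/H = 4)
sqrt(f(k) + 17941) = sqrt(4 + 17941) = sqrt(17945)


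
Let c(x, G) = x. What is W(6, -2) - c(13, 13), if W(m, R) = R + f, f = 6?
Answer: -9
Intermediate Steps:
W(m, R) = 6 + R (W(m, R) = R + 6 = 6 + R)
W(6, -2) - c(13, 13) = (6 - 2) - 1*13 = 4 - 13 = -9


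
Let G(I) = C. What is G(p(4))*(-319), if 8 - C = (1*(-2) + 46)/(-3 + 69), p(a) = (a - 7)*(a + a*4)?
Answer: -7018/3 ≈ -2339.3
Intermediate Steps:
p(a) = 5*a*(-7 + a) (p(a) = (-7 + a)*(a + 4*a) = (-7 + a)*(5*a) = 5*a*(-7 + a))
C = 22/3 (C = 8 - (1*(-2) + 46)/(-3 + 69) = 8 - (-2 + 46)/66 = 8 - 44/66 = 8 - 1*⅔ = 8 - ⅔ = 22/3 ≈ 7.3333)
G(I) = 22/3
G(p(4))*(-319) = (22/3)*(-319) = -7018/3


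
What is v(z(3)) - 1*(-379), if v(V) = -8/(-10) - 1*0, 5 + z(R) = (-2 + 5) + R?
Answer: 1899/5 ≈ 379.80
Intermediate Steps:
z(R) = -2 + R (z(R) = -5 + ((-2 + 5) + R) = -5 + (3 + R) = -2 + R)
v(V) = ⅘ (v(V) = -8*(-⅒) + 0 = ⅘ + 0 = ⅘)
v(z(3)) - 1*(-379) = ⅘ - 1*(-379) = ⅘ + 379 = 1899/5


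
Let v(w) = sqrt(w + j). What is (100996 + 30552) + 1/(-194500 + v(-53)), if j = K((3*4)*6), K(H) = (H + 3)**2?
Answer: 1244123248455011/9457561107 - sqrt(1393)/18915122214 ≈ 1.3155e+5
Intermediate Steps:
K(H) = (3 + H)**2
j = 5625 (j = (3 + (3*4)*6)**2 = (3 + 12*6)**2 = (3 + 72)**2 = 75**2 = 5625)
v(w) = sqrt(5625 + w) (v(w) = sqrt(w + 5625) = sqrt(5625 + w))
(100996 + 30552) + 1/(-194500 + v(-53)) = (100996 + 30552) + 1/(-194500 + sqrt(5625 - 53)) = 131548 + 1/(-194500 + sqrt(5572)) = 131548 + 1/(-194500 + 2*sqrt(1393))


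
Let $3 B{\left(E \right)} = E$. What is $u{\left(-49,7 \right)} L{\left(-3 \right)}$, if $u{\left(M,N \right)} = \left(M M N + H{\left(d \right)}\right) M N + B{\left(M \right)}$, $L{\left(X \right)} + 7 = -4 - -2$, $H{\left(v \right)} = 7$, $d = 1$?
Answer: $51904965$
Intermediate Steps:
$B{\left(E \right)} = \frac{E}{3}$
$L{\left(X \right)} = -9$ ($L{\left(X \right)} = -7 - 2 = -9$)
$u{\left(M,N \right)} = \frac{M}{3} + M N \left(7 + N M^{2}\right)$ ($u{\left(M,N \right)} = \left(M M N + 7\right) M N + \frac{M}{3} = \left(M^{2} N + 7\right) M N + \frac{M}{3} = \left(N M^{2} + 7\right) M N + \frac{M}{3} = \left(7 + N M^{2}\right) M N + \frac{M}{3} = M \left(7 + N M^{2}\right) N + \frac{M}{3} = M N \left(7 + N M^{2}\right) + \frac{M}{3} = \frac{M}{3} + M N \left(7 + N M^{2}\right)$)
$u{\left(-49,7 \right)} L{\left(-3 \right)} = - 49 \left(\frac{1}{3} + 7 \cdot 7 + \left(-49\right)^{2} \cdot 7^{2}\right) \left(-9\right) = - 49 \left(\frac{1}{3} + 49 + 2401 \cdot 49\right) \left(-9\right) = - 49 \left(\frac{1}{3} + 49 + 117649\right) \left(-9\right) = \left(-49\right) \frac{353095}{3} \left(-9\right) = \left(- \frac{17301655}{3}\right) \left(-9\right) = 51904965$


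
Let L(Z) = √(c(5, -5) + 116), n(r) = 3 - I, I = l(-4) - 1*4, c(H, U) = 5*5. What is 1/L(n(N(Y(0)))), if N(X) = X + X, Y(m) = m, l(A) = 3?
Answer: √141/141 ≈ 0.084215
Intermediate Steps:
c(H, U) = 25
I = -1 (I = 3 - 1*4 = 3 - 4 = -1)
N(X) = 2*X
n(r) = 4 (n(r) = 3 - 1*(-1) = 3 + 1 = 4)
L(Z) = √141 (L(Z) = √(25 + 116) = √141)
1/L(n(N(Y(0)))) = 1/(√141) = √141/141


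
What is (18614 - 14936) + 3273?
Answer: 6951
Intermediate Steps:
(18614 - 14936) + 3273 = 3678 + 3273 = 6951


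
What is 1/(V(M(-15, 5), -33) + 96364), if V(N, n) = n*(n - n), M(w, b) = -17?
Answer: 1/96364 ≈ 1.0377e-5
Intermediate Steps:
V(N, n) = 0 (V(N, n) = n*0 = 0)
1/(V(M(-15, 5), -33) + 96364) = 1/(0 + 96364) = 1/96364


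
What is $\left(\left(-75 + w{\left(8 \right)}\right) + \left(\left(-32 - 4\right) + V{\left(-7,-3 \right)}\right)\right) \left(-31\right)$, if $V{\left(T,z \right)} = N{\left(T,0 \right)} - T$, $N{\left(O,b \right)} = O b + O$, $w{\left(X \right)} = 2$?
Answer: $3379$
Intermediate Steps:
$N{\left(O,b \right)} = O + O b$
$V{\left(T,z \right)} = 0$ ($V{\left(T,z \right)} = T \left(1 + 0\right) - T = T 1 - T = T - T = 0$)
$\left(\left(-75 + w{\left(8 \right)}\right) + \left(\left(-32 - 4\right) + V{\left(-7,-3 \right)}\right)\right) \left(-31\right) = \left(\left(-75 + 2\right) + \left(\left(-32 - 4\right) + 0\right)\right) \left(-31\right) = \left(-73 + \left(-36 + 0\right)\right) \left(-31\right) = \left(-73 - 36\right) \left(-31\right) = \left(-109\right) \left(-31\right) = 3379$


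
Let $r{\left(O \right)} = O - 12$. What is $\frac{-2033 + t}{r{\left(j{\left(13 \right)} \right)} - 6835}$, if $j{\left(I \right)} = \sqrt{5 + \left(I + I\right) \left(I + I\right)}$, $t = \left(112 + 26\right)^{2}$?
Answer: $- \frac{116474317}{46880728} - \frac{17011 \sqrt{681}}{46880728} \approx -2.4939$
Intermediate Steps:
$t = 19044$ ($t = 138^{2} = 19044$)
$j{\left(I \right)} = \sqrt{5 + 4 I^{2}}$ ($j{\left(I \right)} = \sqrt{5 + 2 I 2 I} = \sqrt{5 + 4 I^{2}}$)
$r{\left(O \right)} = -12 + O$
$\frac{-2033 + t}{r{\left(j{\left(13 \right)} \right)} - 6835} = \frac{-2033 + 19044}{\left(-12 + \sqrt{5 + 4 \cdot 13^{2}}\right) - 6835} = \frac{17011}{\left(-12 + \sqrt{5 + 4 \cdot 169}\right) - 6835} = \frac{17011}{\left(-12 + \sqrt{5 + 676}\right) - 6835} = \frac{17011}{\left(-12 + \sqrt{681}\right) - 6835} = \frac{17011}{-6847 + \sqrt{681}}$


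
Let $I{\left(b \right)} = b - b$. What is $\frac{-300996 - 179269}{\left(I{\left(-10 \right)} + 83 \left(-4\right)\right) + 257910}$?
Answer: $- \frac{480265}{257578} \approx -1.8645$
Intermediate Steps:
$I{\left(b \right)} = 0$
$\frac{-300996 - 179269}{\left(I{\left(-10 \right)} + 83 \left(-4\right)\right) + 257910} = \frac{-300996 - 179269}{\left(0 + 83 \left(-4\right)\right) + 257910} = - \frac{480265}{\left(0 - 332\right) + 257910} = - \frac{480265}{-332 + 257910} = - \frac{480265}{257578}$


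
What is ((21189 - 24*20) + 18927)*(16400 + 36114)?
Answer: 2081444904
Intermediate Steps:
((21189 - 24*20) + 18927)*(16400 + 36114) = ((21189 - 1*480) + 18927)*52514 = ((21189 - 480) + 18927)*52514 = (20709 + 18927)*52514 = 39636*52514 = 2081444904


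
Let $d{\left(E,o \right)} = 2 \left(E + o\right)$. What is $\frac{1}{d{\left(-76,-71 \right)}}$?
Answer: $- \frac{1}{294} \approx -0.0034014$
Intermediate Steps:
$d{\left(E,o \right)} = 2 E + 2 o$
$\frac{1}{d{\left(-76,-71 \right)}} = \frac{1}{2 \left(-76\right) + 2 \left(-71\right)} = \frac{1}{-152 - 142} = \frac{1}{-294} = - \frac{1}{294}$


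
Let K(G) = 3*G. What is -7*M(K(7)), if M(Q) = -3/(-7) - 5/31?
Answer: -58/31 ≈ -1.8710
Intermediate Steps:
M(Q) = 58/217 (M(Q) = -3*(-⅐) - 5*1/31 = 3/7 - 5/31 = 58/217)
-7*M(K(7)) = -7*58/217 = -58/31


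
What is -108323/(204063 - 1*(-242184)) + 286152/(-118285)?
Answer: -140507457599/52784326395 ≈ -2.6619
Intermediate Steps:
-108323/(204063 - 1*(-242184)) + 286152/(-118285) = -108323/(204063 + 242184) + 286152*(-1/118285) = -108323/446247 - 286152/118285 = -140507457599/52784326395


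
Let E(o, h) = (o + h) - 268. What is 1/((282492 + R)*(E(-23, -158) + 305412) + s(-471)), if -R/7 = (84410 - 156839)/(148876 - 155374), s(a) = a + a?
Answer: 2166/186548509393801 ≈ 1.1611e-11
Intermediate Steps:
E(o, h) = -268 + h + o (E(o, h) = (h + o) - 268 = -268 + h + o)
s(a) = 2*a
R = -169001/2166 (R = -7*(84410 - 156839)/(148876 - 155374) = -(-507003)/(-6498) = -(-507003)*(-1)/6498 = -7*24143/2166 = -169001/2166 ≈ -78.024)
1/((282492 + R)*(E(-23, -158) + 305412) + s(-471)) = 1/((282492 - 169001/2166)*((-268 - 158 - 23) + 305412) + 2*(-471)) = 1/(611708671*(-449 + 305412)/2166 - 942) = 1/((611708671/2166)*304963 - 942) = 1/(186548511434173/2166 - 942) = 1/(186548509393801/2166) = 2166/186548509393801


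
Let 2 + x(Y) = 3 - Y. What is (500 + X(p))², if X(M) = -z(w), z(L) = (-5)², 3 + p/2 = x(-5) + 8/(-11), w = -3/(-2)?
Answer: 225625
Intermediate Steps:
x(Y) = 1 - Y (x(Y) = -2 + (3 - Y) = 1 - Y)
w = 3/2 (w = -3*(-½) = 3/2 ≈ 1.5000)
p = 50/11 (p = -6 + 2*((1 - 1*(-5)) + 8/(-11)) = -6 + 2*((1 + 5) + 8*(-1/11)) = -6 + 2*(6 - 8/11) = -6 + 2*(58/11) = -6 + 116/11 = 50/11 ≈ 4.5455)
z(L) = 25
X(M) = -25 (X(M) = -1*25 = -25)
(500 + X(p))² = (500 - 25)² = 475² = 225625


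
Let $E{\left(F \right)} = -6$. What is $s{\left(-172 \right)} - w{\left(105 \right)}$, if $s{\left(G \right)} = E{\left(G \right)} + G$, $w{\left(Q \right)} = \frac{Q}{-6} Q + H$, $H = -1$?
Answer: $\frac{3321}{2} \approx 1660.5$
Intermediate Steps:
$w{\left(Q \right)} = -1 - \frac{Q^{2}}{6}$ ($w{\left(Q \right)} = \frac{Q}{-6} Q - 1 = Q \left(- \frac{1}{6}\right) Q - 1 = - \frac{Q}{6} Q - 1 = - \frac{Q^{2}}{6} - 1 = -1 - \frac{Q^{2}}{6}$)
$s{\left(G \right)} = -6 + G$
$s{\left(-172 \right)} - w{\left(105 \right)} = \left(-6 - 172\right) - \left(-1 - \frac{105^{2}}{6}\right) = -178 - \left(-1 - \frac{3675}{2}\right) = -178 - - \frac{3677}{2} = -178 + \frac{3677}{2} = \frac{3321}{2}$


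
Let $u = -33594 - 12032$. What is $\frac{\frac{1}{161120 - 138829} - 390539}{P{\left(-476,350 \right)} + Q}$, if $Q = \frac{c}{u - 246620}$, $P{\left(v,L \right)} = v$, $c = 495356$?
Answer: $\frac{636037242452152}{777980709883} \approx 817.55$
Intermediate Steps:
$u = -45626$ ($u = -33594 - 12032 = -45626$)
$Q = - \frac{247678}{146123}$ ($Q = \frac{495356}{-45626 - 246620} = \frac{495356}{-292246} = 495356 \left(- \frac{1}{292246}\right) = - \frac{247678}{146123} \approx -1.695$)
$\frac{\frac{1}{161120 - 138829} - 390539}{P{\left(-476,350 \right)} + Q} = \frac{\frac{1}{161120 - 138829} - 390539}{-476 - \frac{247678}{146123}} = \frac{\frac{1}{22291} - 390539}{- \frac{69802226}{146123}} = \left(\frac{1}{22291} - 390539\right) \left(- \frac{146123}{69802226}\right) = \left(- \frac{8705504848}{22291}\right) \left(- \frac{146123}{69802226}\right) = \frac{636037242452152}{777980709883}$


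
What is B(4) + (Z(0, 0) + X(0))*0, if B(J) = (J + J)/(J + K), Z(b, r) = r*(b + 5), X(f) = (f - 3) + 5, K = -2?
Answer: 4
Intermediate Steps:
X(f) = 2 + f (X(f) = (-3 + f) + 5 = 2 + f)
Z(b, r) = r*(5 + b)
B(J) = 2*J/(-2 + J) (B(J) = (J + J)/(J - 2) = (2*J)/(-2 + J) = 2*J/(-2 + J))
B(4) + (Z(0, 0) + X(0))*0 = 2*4/(-2 + 4) + (0*(5 + 0) + (2 + 0))*0 = 2*4/2 + (0*5 + 2)*0 = 2*4*(½) + (0 + 2)*0 = 4 + 2*0 = 4 + 0 = 4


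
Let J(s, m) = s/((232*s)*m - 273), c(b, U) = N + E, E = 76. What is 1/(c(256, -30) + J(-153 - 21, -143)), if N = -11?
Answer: 1924117/125067547 ≈ 0.015385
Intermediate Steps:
c(b, U) = 65 (c(b, U) = -11 + 76 = 65)
J(s, m) = s/(-273 + 232*m*s) (J(s, m) = s/(232*m*s - 273) = s/(-273 + 232*m*s))
1/(c(256, -30) + J(-153 - 21, -143)) = 1/(65 + (-153 - 21)/(-273 + 232*(-143)*(-153 - 21))) = 1/(65 - 174/(-273 + 232*(-143)*(-174))) = 1/(65 - 174/(-273 + 5772624)) = 1/(65 - 174/5772351) = 1/(65 - 174*1/5772351) = 1/(65 - 58/1924117) = 1/(125067547/1924117) = 1924117/125067547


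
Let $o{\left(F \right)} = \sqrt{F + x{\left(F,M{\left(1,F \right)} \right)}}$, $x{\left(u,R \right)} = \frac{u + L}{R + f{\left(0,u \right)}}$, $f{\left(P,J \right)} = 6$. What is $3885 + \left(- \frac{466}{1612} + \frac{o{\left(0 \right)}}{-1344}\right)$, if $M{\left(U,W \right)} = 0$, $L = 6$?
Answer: $\frac{2104083341}{541632} \approx 3884.7$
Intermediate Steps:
$x{\left(u,R \right)} = \frac{6 + u}{6 + R}$ ($x{\left(u,R \right)} = \frac{u + 6}{R + 6} = \frac{6 + u}{6 + R}$)
$o{\left(F \right)} = \sqrt{1 + \frac{7 F}{6}}$ ($o{\left(F \right)} = \sqrt{F + \frac{6 + F}{6 + 0}} = \sqrt{F + \frac{6 + F}{6}} = \sqrt{F + \left(1 + \frac{F}{6}\right)} = \sqrt{1 + \frac{7 F}{6}}$)
$3885 + \left(- \frac{466}{1612} + \frac{o{\left(0 \right)}}{-1344}\right) = 3885 - \left(\frac{233}{806} - \frac{\frac{1}{6} \sqrt{36 + 42 \cdot 0}}{-1344}\right) = 3885 - \left(\frac{233}{806} - \frac{\sqrt{36 + 0}}{6} \left(- \frac{1}{1344}\right)\right) = 3885 - \left(\frac{233}{806} - \frac{\sqrt{36}}{6} \left(- \frac{1}{1344}\right)\right) = 3885 - \left(\frac{233}{806} - \frac{1}{6} \cdot 6 \left(- \frac{1}{1344}\right)\right) = 3885 + \left(- \frac{233}{806} + 1 \left(- \frac{1}{1344}\right)\right) = 3885 - \frac{156979}{541632} = \frac{2104083341}{541632}$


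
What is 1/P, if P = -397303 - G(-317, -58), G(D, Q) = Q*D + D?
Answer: -1/415372 ≈ -2.4075e-6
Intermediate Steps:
G(D, Q) = D + D*Q (G(D, Q) = D*Q + D = D + D*Q)
P = -415372 (P = -397303 - (-317)*(1 - 58) = -397303 - (-317)*(-57) = -397303 - 1*18069 = -397303 - 18069 = -415372)
1/P = 1/(-415372) = -1/415372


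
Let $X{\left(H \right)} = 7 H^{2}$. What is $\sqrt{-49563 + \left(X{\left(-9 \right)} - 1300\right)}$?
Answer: $2 i \sqrt{12574} \approx 224.27 i$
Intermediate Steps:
$\sqrt{-49563 + \left(X{\left(-9 \right)} - 1300\right)} = \sqrt{-49563 + \left(7 \left(-9\right)^{2} - 1300\right)} = \sqrt{-49563 + \left(7 \cdot 81 - 1300\right)} = \sqrt{-49563 + \left(567 - 1300\right)} = \sqrt{-49563 - 733} = \sqrt{-50296} = 2 i \sqrt{12574}$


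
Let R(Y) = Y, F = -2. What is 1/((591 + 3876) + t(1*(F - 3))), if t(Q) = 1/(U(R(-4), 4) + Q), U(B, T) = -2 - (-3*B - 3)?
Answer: 16/71471 ≈ 0.00022387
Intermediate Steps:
U(B, T) = 1 + 3*B (U(B, T) = -2 - (-3 - 3*B) = -2 + (3 + 3*B) = 1 + 3*B)
t(Q) = 1/(-11 + Q) (t(Q) = 1/((1 + 3*(-4)) + Q) = 1/((1 - 12) + Q) = 1/(-11 + Q))
1/((591 + 3876) + t(1*(F - 3))) = 1/((591 + 3876) + 1/(-11 + 1*(-2 - 3))) = 1/(4467 + 1/(-11 + 1*(-5))) = 1/(4467 + 1/(-11 - 5)) = 1/(4467 + 1/(-16)) = 1/(4467 - 1/16) = 1/(71471/16) = 16/71471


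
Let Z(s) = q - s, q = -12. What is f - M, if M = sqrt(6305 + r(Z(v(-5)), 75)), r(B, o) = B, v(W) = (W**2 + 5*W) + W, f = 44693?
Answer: 44693 - sqrt(6298) ≈ 44614.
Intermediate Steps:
v(W) = W**2 + 6*W
Z(s) = -12 - s
M = sqrt(6298) (M = sqrt(6305 + (-12 - (-5)*(6 - 5))) = sqrt(6305 + (-12 - (-5))) = sqrt(6305 + (-12 - 1*(-5))) = sqrt(6305 + (-12 + 5)) = sqrt(6305 - 7) = sqrt(6298) ≈ 79.360)
f - M = 44693 - sqrt(6298)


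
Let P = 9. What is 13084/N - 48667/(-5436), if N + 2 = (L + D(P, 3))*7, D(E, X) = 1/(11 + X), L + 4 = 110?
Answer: 214325075/8050716 ≈ 26.622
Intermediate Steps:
L = 106 (L = -4 + 110 = 106)
N = 1481/2 (N = -2 + (106 + 1/(11 + 3))*7 = -2 + (106 + 1/14)*7 = -2 + (1485/14)*7 = -2 + 1485/2 = 1481/2 ≈ 740.50)
13084/N - 48667/(-5436) = 13084/(1481/2) - 48667/(-5436) = 13084*(2/1481) - 48667*(-1/5436) = 26168/1481 + 48667/5436 = 214325075/8050716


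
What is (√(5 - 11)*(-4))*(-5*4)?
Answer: 80*I*√6 ≈ 195.96*I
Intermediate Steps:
(√(5 - 11)*(-4))*(-5*4) = (√(-6)*(-4))*(-20) = ((I*√6)*(-4))*(-20) = -4*I*√6*(-20) = 80*I*√6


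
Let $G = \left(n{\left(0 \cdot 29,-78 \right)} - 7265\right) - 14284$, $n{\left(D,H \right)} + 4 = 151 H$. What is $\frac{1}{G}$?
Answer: $- \frac{1}{33331} \approx -3.0002 \cdot 10^{-5}$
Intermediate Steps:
$n{\left(D,H \right)} = -4 + 151 H$
$G = -33331$ ($G = \left(\left(-4 + 151 \left(-78\right)\right) - 7265\right) - 14284 = \left(\left(-4 - 11778\right) - 7265\right) - 14284 = \left(-11782 - 7265\right) - 14284 = -19047 - 14284 = -33331$)
$\frac{1}{G} = \frac{1}{-33331} = - \frac{1}{33331}$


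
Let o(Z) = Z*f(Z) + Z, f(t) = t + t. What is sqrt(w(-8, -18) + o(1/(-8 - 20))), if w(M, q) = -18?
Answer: I*sqrt(14138)/28 ≈ 4.2465*I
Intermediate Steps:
f(t) = 2*t
o(Z) = Z + 2*Z**2 (o(Z) = Z*(2*Z) + Z = 2*Z**2 + Z = Z + 2*Z**2)
sqrt(w(-8, -18) + o(1/(-8 - 20))) = sqrt(-18 + (1 + 2/(-8 - 20))/(-8 - 20)) = sqrt(-18 + (1 + 2/(-28))/(-28)) = sqrt(-18 - (1 + 2*(-1/28))/28) = sqrt(-18 - (1 - 1/14)/28) = sqrt(-18 - 1/28*13/14) = sqrt(-18 - 13/392) = sqrt(-7069/392) = I*sqrt(14138)/28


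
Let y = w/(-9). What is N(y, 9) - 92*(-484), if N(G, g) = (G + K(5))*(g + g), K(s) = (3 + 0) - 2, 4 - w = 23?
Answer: 44584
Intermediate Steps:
w = -19 (w = 4 - 1*23 = 4 - 23 = -19)
K(s) = 1 (K(s) = 3 - 2 = 1)
y = 19/9 (y = -19/(-9) = -19*(-⅑) = 19/9 ≈ 2.1111)
N(G, g) = 2*g*(1 + G) (N(G, g) = (G + 1)*(g + g) = (1 + G)*(2*g) = 2*g*(1 + G))
N(y, 9) - 92*(-484) = 2*9*(1 + 19/9) - 92*(-484) = 2*9*(28/9) + 44528 = 56 + 44528 = 44584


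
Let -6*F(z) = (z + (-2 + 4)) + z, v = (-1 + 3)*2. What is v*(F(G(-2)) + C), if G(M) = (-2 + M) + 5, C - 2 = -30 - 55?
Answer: -1004/3 ≈ -334.67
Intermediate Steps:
C = -83 (C = 2 + (-30 - 55) = 2 - 85 = -83)
v = 4 (v = 2*2 = 4)
G(M) = 3 + M
F(z) = -⅓ - z/3 (F(z) = -((z + (-2 + 4)) + z)/6 = -((z + 2) + z)/6 = -((2 + z) + z)/6 = -(2 + 2*z)/6 = -⅓ - z/3)
v*(F(G(-2)) + C) = 4*((-⅓ - (3 - 2)/3) - 83) = 4*((-⅓ - ⅓*1) - 83) = 4*((-⅓ - ⅓) - 83) = 4*(-⅔ - 83) = 4*(-251/3) = -1004/3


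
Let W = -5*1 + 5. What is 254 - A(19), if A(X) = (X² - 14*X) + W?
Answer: 159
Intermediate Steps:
W = 0 (W = -5 + 5 = 0)
A(X) = X² - 14*X (A(X) = (X² - 14*X) + 0 = X² - 14*X)
254 - A(19) = 254 - 19*(-14 + 19) = 254 - 19*5 = 254 - 1*95 = 254 - 95 = 159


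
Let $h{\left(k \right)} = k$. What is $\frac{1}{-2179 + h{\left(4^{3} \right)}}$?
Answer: $- \frac{1}{2115} \approx -0.00047281$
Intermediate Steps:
$\frac{1}{-2179 + h{\left(4^{3} \right)}} = \frac{1}{-2179 + 4^{3}} = \frac{1}{-2179 + 64} = \frac{1}{-2115} = - \frac{1}{2115}$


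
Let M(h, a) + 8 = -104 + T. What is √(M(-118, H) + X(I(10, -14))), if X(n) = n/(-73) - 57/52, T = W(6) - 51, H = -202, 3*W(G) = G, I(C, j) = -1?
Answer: I*√583886485/1898 ≈ 12.731*I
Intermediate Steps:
W(G) = G/3
T = -49 (T = (⅓)*6 - 51 = 2 - 51 = -49)
X(n) = -57/52 - n/73 (X(n) = n*(-1/73) - 57*1/52 = -n/73 - 57/52 = -57/52 - n/73)
M(h, a) = -161 (M(h, a) = -8 + (-104 - 49) = -8 - 153 = -161)
√(M(-118, H) + X(I(10, -14))) = √(-161 + (-57/52 - 1/73*(-1))) = √(-161 + (-57/52 + 1/73)) = √(-161 - 4109/3796) = √(-615265/3796) = I*√583886485/1898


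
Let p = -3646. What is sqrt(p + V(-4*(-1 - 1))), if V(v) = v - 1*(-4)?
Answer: I*sqrt(3634) ≈ 60.283*I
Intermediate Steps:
V(v) = 4 + v (V(v) = v + 4 = 4 + v)
sqrt(p + V(-4*(-1 - 1))) = sqrt(-3646 + (4 - 4*(-1 - 1))) = sqrt(-3646 + (4 - 4*(-2))) = sqrt(-3646 + (4 + 8)) = sqrt(-3646 + 12) = sqrt(-3634) = I*sqrt(3634)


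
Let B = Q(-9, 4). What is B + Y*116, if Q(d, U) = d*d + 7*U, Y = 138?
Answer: 16117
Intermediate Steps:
Q(d, U) = d² + 7*U
B = 109 (B = (-9)² + 7*4 = 81 + 28 = 109)
B + Y*116 = 109 + 138*116 = 109 + 16008 = 16117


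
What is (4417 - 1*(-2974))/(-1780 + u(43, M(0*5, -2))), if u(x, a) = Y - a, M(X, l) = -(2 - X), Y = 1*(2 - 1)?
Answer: -7391/1777 ≈ -4.1593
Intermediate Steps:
Y = 1 (Y = 1*1 = 1)
M(X, l) = -2 + X
u(x, a) = 1 - a
(4417 - 1*(-2974))/(-1780 + u(43, M(0*5, -2))) = (4417 - 1*(-2974))/(-1780 + (1 - (-2 + 0*5))) = (4417 + 2974)/(-1780 + (1 - (-2 + 0))) = 7391/(-1780 + (1 - 1*(-2))) = 7391/(-1780 + (1 + 2)) = 7391/(-1780 + 3) = 7391/(-1777) = 7391*(-1/1777) = -7391/1777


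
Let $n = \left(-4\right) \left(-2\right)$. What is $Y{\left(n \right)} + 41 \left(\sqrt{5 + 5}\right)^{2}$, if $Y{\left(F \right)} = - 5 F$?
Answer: $370$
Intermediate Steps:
$n = 8$
$Y{\left(n \right)} + 41 \left(\sqrt{5 + 5}\right)^{2} = \left(-5\right) 8 + 41 \left(\sqrt{5 + 5}\right)^{2} = -40 + 41 \left(\sqrt{10}\right)^{2} = -40 + 41 \cdot 10 = -40 + 410 = 370$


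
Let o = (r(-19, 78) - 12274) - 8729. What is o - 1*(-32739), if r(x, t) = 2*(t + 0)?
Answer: 11892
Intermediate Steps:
r(x, t) = 2*t
o = -20847 (o = (2*78 - 12274) - 8729 = (156 - 12274) - 8729 = -12118 - 8729 = -20847)
o - 1*(-32739) = -20847 - 1*(-32739) = -20847 + 32739 = 11892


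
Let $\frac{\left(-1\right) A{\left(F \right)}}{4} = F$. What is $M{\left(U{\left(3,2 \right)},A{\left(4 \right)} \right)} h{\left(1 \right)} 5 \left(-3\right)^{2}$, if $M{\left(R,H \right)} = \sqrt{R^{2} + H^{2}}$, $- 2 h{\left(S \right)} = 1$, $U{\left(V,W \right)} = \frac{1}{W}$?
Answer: $- \frac{225 \sqrt{41}}{4} \approx -360.18$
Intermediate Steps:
$h{\left(S \right)} = - \frac{1}{2}$ ($h{\left(S \right)} = \left(- \frac{1}{2}\right) 1 = - \frac{1}{2}$)
$A{\left(F \right)} = - 4 F$
$M{\left(R,H \right)} = \sqrt{H^{2} + R^{2}}$
$M{\left(U{\left(3,2 \right)},A{\left(4 \right)} \right)} h{\left(1 \right)} 5 \left(-3\right)^{2} = \sqrt{\left(\left(-4\right) 4\right)^{2} + \left(\frac{1}{2}\right)^{2}} \left(\left(- \frac{1}{2}\right) 5\right) \left(-3\right)^{2} = \sqrt{\left(-16\right)^{2} + \left(\frac{1}{2}\right)^{2}} \left(- \frac{5}{2}\right) 9 = \sqrt{256 + \frac{1}{4}} \left(- \frac{5}{2}\right) 9 = \sqrt{\frac{1025}{4}} \left(- \frac{5}{2}\right) 9 = \frac{5 \sqrt{41}}{2} \left(- \frac{5}{2}\right) 9 = - \frac{25 \sqrt{41}}{4} \cdot 9 = - \frac{225 \sqrt{41}}{4}$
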